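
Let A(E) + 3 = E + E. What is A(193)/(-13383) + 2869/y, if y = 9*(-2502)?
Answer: -5224469/33484266 ≈ -0.15603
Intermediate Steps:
y = -22518
A(E) = -3 + 2*E (A(E) = -3 + (E + E) = -3 + 2*E)
A(193)/(-13383) + 2869/y = (-3 + 2*193)/(-13383) + 2869/(-22518) = (-3 + 386)*(-1/13383) + 2869*(-1/22518) = 383*(-1/13383) - 2869/22518 = -383/13383 - 2869/22518 = -5224469/33484266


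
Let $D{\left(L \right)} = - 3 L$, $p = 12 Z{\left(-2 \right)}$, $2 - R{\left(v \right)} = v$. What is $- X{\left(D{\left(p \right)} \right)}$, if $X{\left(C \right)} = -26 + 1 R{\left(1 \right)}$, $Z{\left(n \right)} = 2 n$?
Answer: $25$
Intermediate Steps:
$R{\left(v \right)} = 2 - v$
$p = -48$ ($p = 12 \cdot 2 \left(-2\right) = 12 \left(-4\right) = -48$)
$X{\left(C \right)} = -25$ ($X{\left(C \right)} = -26 + 1 \left(2 - 1\right) = -26 + 1 \cdot 1 = -26 + 1 = -25$)
$- X{\left(D{\left(p \right)} \right)} = \left(-1\right) \left(-25\right) = 25$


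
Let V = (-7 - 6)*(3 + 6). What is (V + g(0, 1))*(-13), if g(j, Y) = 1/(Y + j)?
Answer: 1508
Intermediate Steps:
V = -117 (V = -13*9 = -117)
(V + g(0, 1))*(-13) = (-117 + 1/(1 + 0))*(-13) = (-117 + 1/1)*(-13) = (-117 + 1)*(-13) = -116*(-13) = 1508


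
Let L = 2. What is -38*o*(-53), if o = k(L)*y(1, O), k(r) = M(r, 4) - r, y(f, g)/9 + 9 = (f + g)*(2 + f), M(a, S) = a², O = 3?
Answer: 108756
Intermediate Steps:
y(f, g) = -81 + 9*(2 + f)*(f + g) (y(f, g) = -81 + 9*((f + g)*(2 + f)) = -81 + 9*((2 + f)*(f + g)) = -81 + 9*(2 + f)*(f + g))
k(r) = r² - r
o = 54 (o = (2*(-1 + 2))*(-81 + 9*1² + 18*1 + 18*3 + 9*1*3) = (2*1)*(-81 + 9*1 + 18 + 54 + 27) = 2*(-81 + 9 + 18 + 54 + 27) = 2*27 = 54)
-38*o*(-53) = -38*54*(-53) = -2052*(-53) = 108756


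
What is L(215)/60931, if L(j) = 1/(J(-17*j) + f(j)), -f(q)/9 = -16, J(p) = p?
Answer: -1/213928741 ≈ -4.6745e-9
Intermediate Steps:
f(q) = 144 (f(q) = -9*(-16) = 144)
L(j) = 1/(144 - 17*j) (L(j) = 1/(-17*j + 144) = 1/(144 - 17*j))
L(215)/60931 = -1/(-144 + 17*215)/60931 = -1/(-144 + 3655)*(1/60931) = -1/3511*(1/60931) = -1*1/3511*(1/60931) = -1/3511*1/60931 = -1/213928741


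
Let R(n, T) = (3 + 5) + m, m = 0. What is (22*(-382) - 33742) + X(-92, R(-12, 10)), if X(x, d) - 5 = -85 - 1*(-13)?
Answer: -42213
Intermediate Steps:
R(n, T) = 8 (R(n, T) = (3 + 5) + 0 = 8 + 0 = 8)
X(x, d) = -67 (X(x, d) = 5 + (-85 - 1*(-13)) = 5 + (-85 + 13) = 5 - 72 = -67)
(22*(-382) - 33742) + X(-92, R(-12, 10)) = (22*(-382) - 33742) - 67 = (-8404 - 33742) - 67 = -42146 - 67 = -42213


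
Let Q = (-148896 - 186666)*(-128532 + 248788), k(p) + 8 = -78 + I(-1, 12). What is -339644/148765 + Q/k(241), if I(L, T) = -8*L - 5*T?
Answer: 1000527525707868/3421595 ≈ 2.9242e+8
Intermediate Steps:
k(p) = -138 (k(p) = -8 + (-78 + (-8*(-1) - 5*12)) = -8 + (-78 + (8 - 60)) = -8 + (-78 - 52) = -8 - 130 = -138)
Q = -40353343872 (Q = -335562*120256 = -40353343872)
-339644/148765 + Q/k(241) = -339644/148765 - 40353343872/(-138) = -339644*1/148765 - 40353343872*(-1/138) = -339644/148765 + 6725557312/23 = 1000527525707868/3421595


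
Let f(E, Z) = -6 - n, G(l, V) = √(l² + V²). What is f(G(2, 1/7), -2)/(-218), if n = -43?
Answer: -37/218 ≈ -0.16972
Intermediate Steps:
G(l, V) = √(V² + l²)
f(E, Z) = 37 (f(E, Z) = -6 - 1*(-43) = -6 + 43 = 37)
f(G(2, 1/7), -2)/(-218) = 37/(-218) = 37*(-1/218) = -37/218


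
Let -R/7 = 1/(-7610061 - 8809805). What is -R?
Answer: -7/16419866 ≈ -4.2631e-7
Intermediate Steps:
R = 7/16419866 (R = -7/(-7610061 - 8809805) = -7/(-16419866) = -7*(-1/16419866) = 7/16419866 ≈ 4.2631e-7)
-R = -1*7/16419866 = -7/16419866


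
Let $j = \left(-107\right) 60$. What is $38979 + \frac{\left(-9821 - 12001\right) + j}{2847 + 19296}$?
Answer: $\frac{287694585}{7381} \approx 38978.0$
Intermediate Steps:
$j = -6420$
$38979 + \frac{\left(-9821 - 12001\right) + j}{2847 + 19296} = 38979 + \frac{\left(-9821 - 12001\right) - 6420}{2847 + 19296} = 38979 + \frac{-21822 - 6420}{22143} = 38979 - \frac{9414}{7381} = \frac{287694585}{7381}$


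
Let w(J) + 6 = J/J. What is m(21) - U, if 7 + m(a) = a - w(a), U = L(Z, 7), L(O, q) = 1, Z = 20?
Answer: 18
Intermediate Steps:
w(J) = -5 (w(J) = -6 + J/J = -6 + 1 = -5)
U = 1
m(a) = -2 + a (m(a) = -7 + (a - 1*(-5)) = -7 + (a + 5) = -7 + (5 + a) = -2 + a)
m(21) - U = (-2 + 21) - 1*1 = 19 - 1 = 18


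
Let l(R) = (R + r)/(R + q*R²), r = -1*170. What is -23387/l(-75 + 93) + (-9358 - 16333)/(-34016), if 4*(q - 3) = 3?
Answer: 122611887221/646304 ≈ 1.8971e+5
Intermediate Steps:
q = 15/4 (q = 3 + (¼)*3 = 3 + ¾ = 15/4 ≈ 3.7500)
r = -170
l(R) = (-170 + R)/(R + 15*R²/4) (l(R) = (R - 170)/(R + 15*R²/4) = (-170 + R)/(R + 15*R²/4))
-23387/l(-75 + 93) + (-9358 - 16333)/(-34016) = -23387*(-75 + 93)*(4 + 15*(-75 + 93))/(4*(-170 + (-75 + 93))) + (-9358 - 16333)/(-34016) = -23387*9*(4 + 15*18)/(2*(-170 + 18)) - 25691*(-1/34016) = -23387/(4*(1/18)*(-152)/(4 + 270)) + 25691/34016 = -23387/(4*(1/18)*(-152)/274) + 25691/34016 = -23387/(4*(1/18)*(1/274)*(-152)) + 25691/34016 = -23387/(-152/1233) + 25691/34016 = -23387*(-1233/152) + 25691/34016 = 28836171/152 + 25691/34016 = 122611887221/646304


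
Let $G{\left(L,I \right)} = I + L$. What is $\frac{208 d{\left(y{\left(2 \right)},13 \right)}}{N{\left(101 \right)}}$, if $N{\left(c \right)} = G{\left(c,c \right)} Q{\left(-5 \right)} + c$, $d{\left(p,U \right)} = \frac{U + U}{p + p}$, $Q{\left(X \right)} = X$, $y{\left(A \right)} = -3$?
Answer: $\frac{2704}{2727} \approx 0.99157$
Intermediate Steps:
$d{\left(p,U \right)} = \frac{U}{p}$ ($d{\left(p,U \right)} = \frac{2 U}{2 p} = 2 U \frac{1}{2 p} = \frac{U}{p}$)
$N{\left(c \right)} = - 9 c$ ($N{\left(c \right)} = \left(c + c\right) \left(-5\right) + c = 2 c \left(-5\right) + c = - 10 c + c = - 9 c$)
$\frac{208 d{\left(y{\left(2 \right)},13 \right)}}{N{\left(101 \right)}} = \frac{208 \frac{13}{-3}}{\left(-9\right) 101} = \frac{208 \cdot 13 \left(- \frac{1}{3}\right)}{-909} = 208 \left(- \frac{13}{3}\right) \left(- \frac{1}{909}\right) = \left(- \frac{2704}{3}\right) \left(- \frac{1}{909}\right) = \frac{2704}{2727}$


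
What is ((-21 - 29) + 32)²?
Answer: 324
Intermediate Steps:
((-21 - 29) + 32)² = (-50 + 32)² = (-18)² = 324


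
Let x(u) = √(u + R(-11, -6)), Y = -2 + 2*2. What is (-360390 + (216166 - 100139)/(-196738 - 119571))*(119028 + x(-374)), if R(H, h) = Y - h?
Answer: -1938366159995148/45187 - 113994716537*I*√366/316309 ≈ -4.2897e+10 - 6.8947e+6*I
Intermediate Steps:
Y = 2 (Y = -2 + 4 = 2)
R(H, h) = 2 - h
x(u) = √(8 + u) (x(u) = √(u + (2 - 1*(-6))) = √(u + (2 + 6)) = √(u + 8) = √(8 + u))
(-360390 + (216166 - 100139)/(-196738 - 119571))*(119028 + x(-374)) = (-360390 + (216166 - 100139)/(-196738 - 119571))*(119028 + √(8 - 374)) = (-360390 + 116027/(-316309))*(119028 + √(-366)) = (-360390 + 116027*(-1/316309))*(119028 + I*√366) = (-360390 - 116027/316309)*(119028 + I*√366) = -113994716537*(119028 + I*√366)/316309 = -1938366159995148/45187 - 113994716537*I*√366/316309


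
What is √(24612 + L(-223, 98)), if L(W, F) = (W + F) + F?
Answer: √24585 ≈ 156.80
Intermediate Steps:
L(W, F) = W + 2*F (L(W, F) = (F + W) + F = W + 2*F)
√(24612 + L(-223, 98)) = √(24612 + (-223 + 2*98)) = √(24612 + (-223 + 196)) = √(24612 - 27) = √24585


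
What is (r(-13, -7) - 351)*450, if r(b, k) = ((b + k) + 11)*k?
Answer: -129600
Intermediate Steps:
r(b, k) = k*(11 + b + k) (r(b, k) = (11 + b + k)*k = k*(11 + b + k))
(r(-13, -7) - 351)*450 = (-7*(11 - 13 - 7) - 351)*450 = (-7*(-9) - 351)*450 = (63 - 351)*450 = -288*450 = -129600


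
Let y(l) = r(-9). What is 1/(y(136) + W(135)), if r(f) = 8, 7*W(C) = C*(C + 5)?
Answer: 1/2708 ≈ 0.00036928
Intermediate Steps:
W(C) = C*(5 + C)/7 (W(C) = (C*(C + 5))/7 = (C*(5 + C))/7 = C*(5 + C)/7)
y(l) = 8
1/(y(136) + W(135)) = 1/(8 + (⅐)*135*(5 + 135)) = 1/(8 + (⅐)*135*140) = 1/(8 + 2700) = 1/2708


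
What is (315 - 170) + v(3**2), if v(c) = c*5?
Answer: 190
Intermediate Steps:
v(c) = 5*c
(315 - 170) + v(3**2) = (315 - 170) + 5*3**2 = 145 + 5*9 = 145 + 45 = 190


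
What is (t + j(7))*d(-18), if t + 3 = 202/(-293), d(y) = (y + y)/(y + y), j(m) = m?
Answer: 970/293 ≈ 3.3106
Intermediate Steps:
d(y) = 1 (d(y) = (2*y)/((2*y)) = (2*y)*(1/(2*y)) = 1)
t = -1081/293 (t = -3 + 202/(-293) = -3 + 202*(-1/293) = -3 - 202/293 = -1081/293 ≈ -3.6894)
(t + j(7))*d(-18) = (-1081/293 + 7)*1 = (970/293)*1 = 970/293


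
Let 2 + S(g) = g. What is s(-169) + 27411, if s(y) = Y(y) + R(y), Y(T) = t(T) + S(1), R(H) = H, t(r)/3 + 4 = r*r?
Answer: 112912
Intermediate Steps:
t(r) = -12 + 3*r² (t(r) = -12 + 3*(r*r) = -12 + 3*r²)
S(g) = -2 + g
Y(T) = -13 + 3*T² (Y(T) = (-12 + 3*T²) + (-2 + 1) = (-12 + 3*T²) - 1 = -13 + 3*T²)
s(y) = -13 + y + 3*y² (s(y) = (-13 + 3*y²) + y = -13 + y + 3*y²)
s(-169) + 27411 = (-13 - 169 + 3*(-169)²) + 27411 = (-13 - 169 + 3*28561) + 27411 = (-13 - 169 + 85683) + 27411 = 85501 + 27411 = 112912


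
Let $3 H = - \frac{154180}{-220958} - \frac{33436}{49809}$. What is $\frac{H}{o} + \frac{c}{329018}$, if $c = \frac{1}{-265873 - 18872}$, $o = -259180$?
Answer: $- \frac{22772879822129015}{668089754919330072543009} \approx -3.4087 \cdot 10^{-8}$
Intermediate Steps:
$H = \frac{145799966}{16508545533}$ ($H = \frac{- \frac{154180}{-220958} - \frac{33436}{49809}}{3} = \frac{\left(-154180\right) \left(- \frac{1}{220958}\right) - \frac{33436}{49809}}{3} = \frac{\frac{77090}{110479} - \frac{33436}{49809}}{3} = \frac{1}{3} \cdot \frac{145799966}{5502848511} = \frac{145799966}{16508545533} \approx 0.0088318$)
$c = - \frac{1}{284745}$ ($c = \frac{1}{-284745} = - \frac{1}{284745} \approx -3.5119 \cdot 10^{-6}$)
$\frac{H}{o} + \frac{c}{329018} = \frac{145799966}{16508545533 \left(-259180\right)} - \frac{1}{284745 \cdot 329018} = \frac{145799966}{16508545533} \left(- \frac{1}{259180}\right) - \frac{1}{93686230410} = - \frac{72899983}{2139342415621470} - \frac{1}{93686230410} = - \frac{22772879822129015}{668089754919330072543009}$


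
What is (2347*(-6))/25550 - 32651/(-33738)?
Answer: 179567267/431002950 ≈ 0.41663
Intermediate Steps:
(2347*(-6))/25550 - 32651/(-33738) = -14082*1/25550 - 32651*(-1/33738) = -7041/12775 + 32651/33738 = 179567267/431002950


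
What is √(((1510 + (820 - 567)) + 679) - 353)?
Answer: √2089 ≈ 45.706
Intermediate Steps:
√(((1510 + (820 - 567)) + 679) - 353) = √(((1510 + 253) + 679) - 353) = √((1763 + 679) - 353) = √(2442 - 353) = √2089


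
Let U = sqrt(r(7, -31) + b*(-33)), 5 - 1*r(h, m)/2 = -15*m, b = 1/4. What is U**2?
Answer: -3713/4 ≈ -928.25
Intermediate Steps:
b = 1/4 ≈ 0.25000
r(h, m) = 10 + 30*m (r(h, m) = 10 - (-30)*m = 10 + 30*m)
U = I*sqrt(3713)/2 (U = sqrt((10 + 30*(-31)) + (1/4)*(-33)) = sqrt((10 - 930) - 33/4) = sqrt(-920 - 33/4) = sqrt(-3713/4) = I*sqrt(3713)/2 ≈ 30.467*I)
U**2 = (I*sqrt(3713)/2)**2 = -3713/4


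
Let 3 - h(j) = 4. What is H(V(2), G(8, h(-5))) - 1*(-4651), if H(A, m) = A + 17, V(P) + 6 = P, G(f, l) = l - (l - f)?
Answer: 4664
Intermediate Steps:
h(j) = -1 (h(j) = 3 - 1*4 = 3 - 4 = -1)
G(f, l) = f (G(f, l) = l + (f - l) = f)
V(P) = -6 + P
H(A, m) = 17 + A
H(V(2), G(8, h(-5))) - 1*(-4651) = (17 + (-6 + 2)) - 1*(-4651) = (17 - 4) + 4651 = 13 + 4651 = 4664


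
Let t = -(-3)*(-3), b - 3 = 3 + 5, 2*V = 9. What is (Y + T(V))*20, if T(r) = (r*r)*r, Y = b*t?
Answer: -315/2 ≈ -157.50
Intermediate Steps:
V = 9/2 (V = (½)*9 = 9/2 ≈ 4.5000)
b = 11 (b = 3 + (3 + 5) = 3 + 8 = 11)
t = -9 (t = -1*9 = -9)
Y = -99 (Y = 11*(-9) = -99)
T(r) = r³ (T(r) = r²*r = r³)
(Y + T(V))*20 = (-99 + (9/2)³)*20 = (-99 + 729/8)*20 = -63/8*20 = -315/2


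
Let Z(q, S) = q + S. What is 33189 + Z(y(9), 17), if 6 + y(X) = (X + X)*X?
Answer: 33362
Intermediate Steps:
y(X) = -6 + 2*X² (y(X) = -6 + (X + X)*X = -6 + (2*X)*X = -6 + 2*X²)
Z(q, S) = S + q
33189 + Z(y(9), 17) = 33189 + (17 + (-6 + 2*9²)) = 33189 + (17 + (-6 + 2*81)) = 33189 + (17 + (-6 + 162)) = 33189 + (17 + 156) = 33189 + 173 = 33362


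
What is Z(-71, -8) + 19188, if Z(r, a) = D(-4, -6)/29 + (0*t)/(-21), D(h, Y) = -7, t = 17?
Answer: 556445/29 ≈ 19188.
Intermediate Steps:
Z(r, a) = -7/29 (Z(r, a) = -7/29 + (0*17)/(-21) = -7*1/29 + 0*(-1/21) = -7/29 + 0 = -7/29)
Z(-71, -8) + 19188 = -7/29 + 19188 = 556445/29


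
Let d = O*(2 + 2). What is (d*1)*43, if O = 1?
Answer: 172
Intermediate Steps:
d = 4 (d = 1*(2 + 2) = 1*4 = 4)
(d*1)*43 = (4*1)*43 = 4*43 = 172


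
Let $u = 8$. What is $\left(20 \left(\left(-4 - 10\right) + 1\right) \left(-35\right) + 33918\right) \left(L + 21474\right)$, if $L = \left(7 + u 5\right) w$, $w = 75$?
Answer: $1075406982$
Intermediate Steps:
$L = 3525$ ($L = \left(7 + 8 \cdot 5\right) 75 = \left(7 + 40\right) 75 = 47 \cdot 75 = 3525$)
$\left(20 \left(\left(-4 - 10\right) + 1\right) \left(-35\right) + 33918\right) \left(L + 21474\right) = \left(20 \left(\left(-4 - 10\right) + 1\right) \left(-35\right) + 33918\right) \left(3525 + 21474\right) = \left(20 \left(-14 + 1\right) \left(-35\right) + 33918\right) 24999 = \left(20 \left(-13\right) \left(-35\right) + 33918\right) 24999 = \left(\left(-260\right) \left(-35\right) + 33918\right) 24999 = \left(9100 + 33918\right) 24999 = 43018 \cdot 24999 = 1075406982$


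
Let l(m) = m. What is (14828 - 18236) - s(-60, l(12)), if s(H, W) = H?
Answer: -3348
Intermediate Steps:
(14828 - 18236) - s(-60, l(12)) = (14828 - 18236) - 1*(-60) = -3408 + 60 = -3348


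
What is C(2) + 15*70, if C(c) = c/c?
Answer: 1051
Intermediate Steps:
C(c) = 1
C(2) + 15*70 = 1 + 15*70 = 1 + 1050 = 1051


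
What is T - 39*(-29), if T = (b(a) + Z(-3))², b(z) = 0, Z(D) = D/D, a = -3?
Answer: 1132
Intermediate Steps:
Z(D) = 1
T = 1 (T = (0 + 1)² = 1² = 1)
T - 39*(-29) = 1 - 39*(-29) = 1 + 1131 = 1132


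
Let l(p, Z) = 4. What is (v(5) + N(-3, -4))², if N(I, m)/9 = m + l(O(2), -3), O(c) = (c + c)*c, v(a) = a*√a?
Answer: 125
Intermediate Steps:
v(a) = a^(3/2)
O(c) = 2*c² (O(c) = (2*c)*c = 2*c²)
N(I, m) = 36 + 9*m (N(I, m) = 9*(m + 4) = 9*(4 + m) = 36 + 9*m)
(v(5) + N(-3, -4))² = (5^(3/2) + (36 + 9*(-4)))² = (5*√5 + (36 - 36))² = (5*√5 + 0)² = (5*√5)² = 125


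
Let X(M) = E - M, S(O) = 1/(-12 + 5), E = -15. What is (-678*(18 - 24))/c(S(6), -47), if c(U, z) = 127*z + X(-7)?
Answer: -4068/5977 ≈ -0.68061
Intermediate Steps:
S(O) = -⅐ (S(O) = 1/(-7) = -⅐)
X(M) = -15 - M
c(U, z) = -8 + 127*z (c(U, z) = 127*z + (-15 - 1*(-7)) = 127*z + (-15 + 7) = 127*z - 8 = -8 + 127*z)
(-678*(18 - 24))/c(S(6), -47) = (-678*(18 - 24))/(-8 + 127*(-47)) = (-678*(-6))/(-8 - 5969) = 4068/(-5977) = 4068*(-1/5977) = -4068/5977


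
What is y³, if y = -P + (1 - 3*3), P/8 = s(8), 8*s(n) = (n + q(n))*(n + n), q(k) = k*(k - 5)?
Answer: -140608000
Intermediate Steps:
q(k) = k*(-5 + k)
s(n) = n*(n + n*(-5 + n))/4 (s(n) = ((n + n*(-5 + n))*(n + n))/8 = ((n + n*(-5 + n))*(2*n))/8 = (2*n*(n + n*(-5 + n)))/8 = n*(n + n*(-5 + n))/4)
P = 512 (P = 8*((¼)*8²*(-4 + 8)) = 8*((¼)*64*4) = 8*64 = 512)
y = -520 (y = -1*512 + (1 - 3*3) = -512 + (1 - 9) = -512 - 8 = -520)
y³ = (-520)³ = -140608000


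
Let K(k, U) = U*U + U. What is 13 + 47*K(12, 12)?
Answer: 7345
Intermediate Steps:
K(k, U) = U + U**2 (K(k, U) = U**2 + U = U + U**2)
13 + 47*K(12, 12) = 13 + 47*(12*(1 + 12)) = 13 + 47*(12*13) = 13 + 47*156 = 13 + 7332 = 7345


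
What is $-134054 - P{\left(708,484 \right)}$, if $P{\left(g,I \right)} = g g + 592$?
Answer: $-635910$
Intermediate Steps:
$P{\left(g,I \right)} = 592 + g^{2}$ ($P{\left(g,I \right)} = g^{2} + 592 = 592 + g^{2}$)
$-134054 - P{\left(708,484 \right)} = -134054 - \left(592 + 708^{2}\right) = -134054 - \left(592 + 501264\right) = -134054 - 501856 = -635910$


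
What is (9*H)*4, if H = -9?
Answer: -324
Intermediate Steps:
(9*H)*4 = (9*(-9))*4 = -81*4 = -324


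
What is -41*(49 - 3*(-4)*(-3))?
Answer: -533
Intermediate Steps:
-41*(49 - 3*(-4)*(-3)) = -41*(49 + 12*(-3)) = -41*(49 - 36) = -41*13 = -533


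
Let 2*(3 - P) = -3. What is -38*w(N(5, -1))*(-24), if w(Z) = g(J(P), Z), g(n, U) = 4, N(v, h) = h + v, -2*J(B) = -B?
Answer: 3648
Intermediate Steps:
P = 9/2 (P = 3 - ½*(-3) = 3 + 3/2 = 9/2 ≈ 4.5000)
J(B) = B/2 (J(B) = -(-1)*B/2 = B/2)
w(Z) = 4
-38*w(N(5, -1))*(-24) = -38*4*(-24) = -152*(-24) = 3648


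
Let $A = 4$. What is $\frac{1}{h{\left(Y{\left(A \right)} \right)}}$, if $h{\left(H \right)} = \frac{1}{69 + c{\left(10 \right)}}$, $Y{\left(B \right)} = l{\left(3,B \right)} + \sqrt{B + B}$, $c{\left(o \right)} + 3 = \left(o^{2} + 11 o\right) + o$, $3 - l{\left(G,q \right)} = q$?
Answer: $286$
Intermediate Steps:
$l{\left(G,q \right)} = 3 - q$
$c{\left(o \right)} = -3 + o^{2} + 12 o$ ($c{\left(o \right)} = -3 + \left(\left(o^{2} + 11 o\right) + o\right) = -3 + \left(o^{2} + 12 o\right) = -3 + o^{2} + 12 o$)
$Y{\left(B \right)} = 3 - B + \sqrt{2} \sqrt{B}$ ($Y{\left(B \right)} = \left(3 - B\right) + \sqrt{B + B} = \left(3 - B\right) + \sqrt{2 B} = \left(3 - B\right) + \sqrt{2} \sqrt{B} = 3 - B + \sqrt{2} \sqrt{B}$)
$h{\left(H \right)} = \frac{1}{286}$ ($h{\left(H \right)} = \frac{1}{69 + \left(-3 + 10^{2} + 12 \cdot 10\right)} = \frac{1}{69 + \left(-3 + 100 + 120\right)} = \frac{1}{69 + 217} = \frac{1}{286}$)
$\frac{1}{h{\left(Y{\left(A \right)} \right)}} = \frac{1}{\frac{1}{286}} = 286$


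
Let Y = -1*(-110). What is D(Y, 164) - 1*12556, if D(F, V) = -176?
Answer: -12732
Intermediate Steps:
Y = 110
D(Y, 164) - 1*12556 = -176 - 1*12556 = -176 - 12556 = -12732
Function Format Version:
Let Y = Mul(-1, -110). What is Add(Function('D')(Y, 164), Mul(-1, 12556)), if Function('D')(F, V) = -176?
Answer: -12732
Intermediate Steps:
Y = 110
Add(Function('D')(Y, 164), Mul(-1, 12556)) = Add(-176, Mul(-1, 12556)) = Add(-176, -12556) = -12732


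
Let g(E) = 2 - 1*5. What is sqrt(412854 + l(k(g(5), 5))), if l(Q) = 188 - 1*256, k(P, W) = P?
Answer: sqrt(412786) ≈ 642.48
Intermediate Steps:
g(E) = -3 (g(E) = 2 - 5 = -3)
l(Q) = -68 (l(Q) = 188 - 256 = -68)
sqrt(412854 + l(k(g(5), 5))) = sqrt(412854 - 68) = sqrt(412786)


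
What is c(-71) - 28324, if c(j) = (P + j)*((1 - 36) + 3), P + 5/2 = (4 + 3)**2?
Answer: -27540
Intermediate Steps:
P = 93/2 (P = -5/2 + (4 + 3)**2 = -5/2 + 7**2 = -5/2 + 49 = 93/2 ≈ 46.500)
c(j) = -1488 - 32*j (c(j) = (93/2 + j)*((1 - 36) + 3) = (93/2 + j)*(-35 + 3) = (93/2 + j)*(-32) = -1488 - 32*j)
c(-71) - 28324 = (-1488 - 32*(-71)) - 28324 = (-1488 + 2272) - 28324 = 784 - 28324 = -27540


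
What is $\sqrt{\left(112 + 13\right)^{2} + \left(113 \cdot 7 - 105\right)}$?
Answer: $\sqrt{16311} \approx 127.71$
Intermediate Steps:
$\sqrt{\left(112 + 13\right)^{2} + \left(113 \cdot 7 - 105\right)} = \sqrt{125^{2} + \left(791 - 105\right)} = \sqrt{15625 + 686} = \sqrt{16311}$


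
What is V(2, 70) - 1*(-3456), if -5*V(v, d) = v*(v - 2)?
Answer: 3456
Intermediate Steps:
V(v, d) = -v*(-2 + v)/5 (V(v, d) = -v*(v - 2)/5 = -v*(-2 + v)/5)
V(2, 70) - 1*(-3456) = (⅕)*2*(2 - 1*2) - 1*(-3456) = (⅕)*2*(2 - 2) + 3456 = (⅕)*2*0 + 3456 = 0 + 3456 = 3456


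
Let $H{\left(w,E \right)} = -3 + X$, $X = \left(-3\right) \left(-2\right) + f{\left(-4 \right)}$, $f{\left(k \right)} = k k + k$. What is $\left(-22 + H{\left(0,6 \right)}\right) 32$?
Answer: $-224$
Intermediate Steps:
$f{\left(k \right)} = k + k^{2}$ ($f{\left(k \right)} = k^{2} + k = k + k^{2}$)
$X = 18$ ($X = \left(-3\right) \left(-2\right) - 4 \left(1 - 4\right) = 6 - -12 = 6 + 12 = 18$)
$H{\left(w,E \right)} = 15$ ($H{\left(w,E \right)} = -3 + 18 = 15$)
$\left(-22 + H{\left(0,6 \right)}\right) 32 = \left(-22 + 15\right) 32 = \left(-7\right) 32 = -224$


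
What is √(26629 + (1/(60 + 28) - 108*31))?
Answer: √45072038/44 ≈ 152.58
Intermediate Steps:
√(26629 + (1/(60 + 28) - 108*31)) = √(26629 + (1/88 - 3348)) = √(26629 - 294623/88) = √(2048729/88) = √45072038/44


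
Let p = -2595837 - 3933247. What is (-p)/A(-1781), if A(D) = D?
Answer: -6529084/1781 ≈ -3666.0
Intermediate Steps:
p = -6529084
(-p)/A(-1781) = -1*(-6529084)/(-1781) = 6529084*(-1/1781) = -6529084/1781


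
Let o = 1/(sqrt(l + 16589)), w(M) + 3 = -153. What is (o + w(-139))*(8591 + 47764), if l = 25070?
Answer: -8791380 + 56355*sqrt(41659)/41659 ≈ -8.7911e+6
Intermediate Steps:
w(M) = -156 (w(M) = -3 - 153 = -156)
o = sqrt(41659)/41659 (o = 1/(sqrt(25070 + 16589)) = 1/(sqrt(41659)) = sqrt(41659)/41659 ≈ 0.0048994)
(o + w(-139))*(8591 + 47764) = (sqrt(41659)/41659 - 156)*(8591 + 47764) = (-156 + sqrt(41659)/41659)*56355 = -8791380 + 56355*sqrt(41659)/41659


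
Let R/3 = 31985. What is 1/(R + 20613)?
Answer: 1/116568 ≈ 8.5787e-6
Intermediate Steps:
R = 95955 (R = 3*31985 = 95955)
1/(R + 20613) = 1/(95955 + 20613) = 1/116568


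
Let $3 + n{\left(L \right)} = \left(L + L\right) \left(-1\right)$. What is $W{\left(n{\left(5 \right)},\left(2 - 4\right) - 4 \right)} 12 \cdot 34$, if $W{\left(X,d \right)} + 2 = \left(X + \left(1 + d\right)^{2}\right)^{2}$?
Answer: $57936$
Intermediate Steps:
$n{\left(L \right)} = -3 - 2 L$ ($n{\left(L \right)} = -3 + \left(L + L\right) \left(-1\right) = -3 + 2 L \left(-1\right) = -3 - 2 L$)
$W{\left(X,d \right)} = -2 + \left(X + \left(1 + d\right)^{2}\right)^{2}$
$W{\left(n{\left(5 \right)},\left(2 - 4\right) - 4 \right)} 12 \cdot 34 = \left(-2 + \left(\left(-3 - 10\right) + \left(1 + \left(\left(2 - 4\right) - 4\right)\right)^{2}\right)^{2}\right) 12 \cdot 34 = \left(-2 + \left(\left(-3 - 10\right) + \left(1 - 6\right)^{2}\right)^{2}\right) 12 \cdot 34 = \left(-2 + \left(-13 + \left(1 - 6\right)^{2}\right)^{2}\right) 12 \cdot 34 = \left(-2 + \left(-13 + \left(-5\right)^{2}\right)^{2}\right) 12 \cdot 34 = \left(-2 + \left(-13 + 25\right)^{2}\right) 12 \cdot 34 = \left(-2 + 12^{2}\right) 12 \cdot 34 = \left(-2 + 144\right) 12 \cdot 34 = 142 \cdot 12 \cdot 34 = 1704 \cdot 34 = 57936$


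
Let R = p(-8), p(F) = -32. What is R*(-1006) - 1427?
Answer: 30765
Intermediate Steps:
R = -32
R*(-1006) - 1427 = -32*(-1006) - 1427 = 32192 - 1427 = 30765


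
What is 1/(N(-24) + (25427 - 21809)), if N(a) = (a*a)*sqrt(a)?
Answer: 67/389862 - 32*I*sqrt(6)/584793 ≈ 0.00017186 - 0.00013404*I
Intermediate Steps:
N(a) = a**(5/2) (N(a) = a**2*sqrt(a) = a**(5/2))
1/(N(-24) + (25427 - 21809)) = 1/((-24)**(5/2) + (25427 - 21809)) = 1/(1152*I*sqrt(6) + 3618) = 1/(3618 + 1152*I*sqrt(6))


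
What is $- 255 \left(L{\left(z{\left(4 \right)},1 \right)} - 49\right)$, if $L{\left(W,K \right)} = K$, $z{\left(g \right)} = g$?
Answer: $12240$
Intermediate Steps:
$- 255 \left(L{\left(z{\left(4 \right)},1 \right)} - 49\right) = - 255 \left(1 - 49\right) = \left(-255\right) \left(-48\right) = 12240$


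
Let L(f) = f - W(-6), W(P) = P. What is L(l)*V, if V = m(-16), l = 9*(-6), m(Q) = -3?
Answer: 144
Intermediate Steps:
l = -54
V = -3
L(f) = 6 + f (L(f) = f - 1*(-6) = f + 6 = 6 + f)
L(l)*V = (6 - 54)*(-3) = -48*(-3) = 144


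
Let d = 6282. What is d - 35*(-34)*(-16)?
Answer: -12758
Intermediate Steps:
d - 35*(-34)*(-16) = 6282 - 35*(-34)*(-16) = 6282 + 1190*(-16) = 6282 - 19040 = -12758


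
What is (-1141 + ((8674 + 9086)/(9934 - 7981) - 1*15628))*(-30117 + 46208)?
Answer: -175564057609/651 ≈ -2.6968e+8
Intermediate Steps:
(-1141 + ((8674 + 9086)/(9934 - 7981) - 1*15628))*(-30117 + 46208) = (-1141 + (17760/1953 - 15628))*16091 = (-1141 + (17760*(1/1953) - 15628))*16091 = (-1141 + (5920/651 - 15628))*16091 = (-1141 - 10167908/651)*16091 = -10910699/651*16091 = -175564057609/651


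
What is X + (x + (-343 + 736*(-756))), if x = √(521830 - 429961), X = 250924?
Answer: -305835 + √91869 ≈ -3.0553e+5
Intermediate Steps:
x = √91869 ≈ 303.10
X + (x + (-343 + 736*(-756))) = 250924 + (√91869 + (-343 + 736*(-756))) = 250924 + (√91869 + (-343 - 556416)) = 250924 + (√91869 - 556759) = 250924 + (-556759 + √91869) = -305835 + √91869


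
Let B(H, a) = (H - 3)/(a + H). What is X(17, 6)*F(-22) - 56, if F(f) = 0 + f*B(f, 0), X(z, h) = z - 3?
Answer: -406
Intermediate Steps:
B(H, a) = (-3 + H)/(H + a)
X(z, h) = -3 + z
F(f) = -3 + f (F(f) = 0 + f*((-3 + f)/(f + 0)) = 0 + f*((-3 + f)/f) = 0 + (-3 + f) = -3 + f)
X(17, 6)*F(-22) - 56 = (-3 + 17)*(-3 - 22) - 56 = 14*(-25) - 56 = -350 - 56 = -406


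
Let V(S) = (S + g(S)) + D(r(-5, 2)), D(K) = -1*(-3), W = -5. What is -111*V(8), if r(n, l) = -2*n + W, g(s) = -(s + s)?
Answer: 555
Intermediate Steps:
g(s) = -2*s
r(n, l) = -5 - 2*n (r(n, l) = -2*n - 5 = -5 - 2*n)
D(K) = 3
V(S) = 3 - S (V(S) = (S - 2*S) + 3 = -S + 3 = 3 - S)
-111*V(8) = -111*(3 - 1*8) = -111*(3 - 8) = -111*(-5) = 555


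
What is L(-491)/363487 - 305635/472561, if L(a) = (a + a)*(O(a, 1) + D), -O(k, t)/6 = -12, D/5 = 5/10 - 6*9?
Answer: -20371615904/171769780207 ≈ -0.11860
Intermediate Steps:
D = -535/2 (D = 5*(5/10 - 6*9) = 5*(5*(1/10) - 54) = 5*(1/2 - 54) = 5*(-107/2) = -535/2 ≈ -267.50)
O(k, t) = 72 (O(k, t) = -6*(-12) = 72)
L(a) = -391*a (L(a) = (a + a)*(72 - 535/2) = (2*a)*(-391/2) = -391*a)
L(-491)/363487 - 305635/472561 = -391*(-491)/363487 - 305635/472561 = 191981*(1/363487) - 305635*1/472561 = 191981/363487 - 305635/472561 = -20371615904/171769780207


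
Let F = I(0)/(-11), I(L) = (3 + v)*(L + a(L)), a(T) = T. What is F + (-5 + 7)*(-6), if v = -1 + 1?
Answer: -12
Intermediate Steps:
v = 0
I(L) = 6*L (I(L) = (3 + 0)*(L + L) = 3*(2*L) = 6*L)
F = 0 (F = (6*0)/(-11) = 0*(-1/11) = 0)
F + (-5 + 7)*(-6) = 0 + (-5 + 7)*(-6) = 0 + 2*(-6) = 0 - 12 = -12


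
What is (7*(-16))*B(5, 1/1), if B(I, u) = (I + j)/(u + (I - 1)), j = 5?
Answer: -224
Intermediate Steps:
B(I, u) = (5 + I)/(-1 + I + u) (B(I, u) = (I + 5)/(u + (I - 1)) = (5 + I)/(u + (-1 + I)) = (5 + I)/(-1 + I + u))
(7*(-16))*B(5, 1/1) = (7*(-16))*((5 + 5)/(-1 + 5 + 1/1)) = -112*10/(-1 + 5 + 1) = -112*10/5 = -112*2 = -224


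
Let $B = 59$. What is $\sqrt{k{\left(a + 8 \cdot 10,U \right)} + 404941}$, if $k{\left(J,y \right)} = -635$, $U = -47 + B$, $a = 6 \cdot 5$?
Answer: $\sqrt{404306} \approx 635.85$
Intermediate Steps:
$a = 30$
$U = 12$ ($U = -47 + 59 = 12$)
$\sqrt{k{\left(a + 8 \cdot 10,U \right)} + 404941} = \sqrt{-635 + 404941} = \sqrt{404306}$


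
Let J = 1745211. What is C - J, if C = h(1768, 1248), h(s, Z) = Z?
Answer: -1743963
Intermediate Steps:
C = 1248
C - J = 1248 - 1*1745211 = 1248 - 1745211 = -1743963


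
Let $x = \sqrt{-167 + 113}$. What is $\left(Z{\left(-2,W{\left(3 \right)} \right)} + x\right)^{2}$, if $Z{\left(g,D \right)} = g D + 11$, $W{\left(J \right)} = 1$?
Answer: $27 + 54 i \sqrt{6} \approx 27.0 + 132.27 i$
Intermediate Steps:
$Z{\left(g,D \right)} = 11 + D g$ ($Z{\left(g,D \right)} = D g + 11 = 11 + D g$)
$x = 3 i \sqrt{6}$ ($x = \sqrt{-54} = 3 i \sqrt{6} \approx 7.3485 i$)
$\left(Z{\left(-2,W{\left(3 \right)} \right)} + x\right)^{2} = \left(\left(11 + 1 \left(-2\right)\right) + 3 i \sqrt{6}\right)^{2} = \left(\left(11 - 2\right) + 3 i \sqrt{6}\right)^{2} = \left(9 + 3 i \sqrt{6}\right)^{2}$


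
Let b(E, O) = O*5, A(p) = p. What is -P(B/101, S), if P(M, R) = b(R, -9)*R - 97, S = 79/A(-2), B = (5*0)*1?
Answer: -3361/2 ≈ -1680.5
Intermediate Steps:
B = 0 (B = 0*1 = 0)
b(E, O) = 5*O
S = -79/2 (S = 79/(-2) = 79*(-½) = -79/2 ≈ -39.500)
P(M, R) = -97 - 45*R (P(M, R) = (5*(-9))*R - 97 = -45*R - 97 = -97 - 45*R)
-P(B/101, S) = -(-97 - 45*(-79/2)) = -(-97 + 3555/2) = -1*3361/2 = -3361/2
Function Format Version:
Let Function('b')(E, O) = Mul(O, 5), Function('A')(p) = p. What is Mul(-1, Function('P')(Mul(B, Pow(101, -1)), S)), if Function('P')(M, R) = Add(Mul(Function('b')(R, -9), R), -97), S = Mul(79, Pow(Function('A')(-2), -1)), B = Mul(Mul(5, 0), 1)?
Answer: Rational(-3361, 2) ≈ -1680.5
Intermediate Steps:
B = 0 (B = Mul(0, 1) = 0)
Function('b')(E, O) = Mul(5, O)
S = Rational(-79, 2) (S = Mul(79, Pow(-2, -1)) = Mul(79, Rational(-1, 2)) = Rational(-79, 2) ≈ -39.500)
Function('P')(M, R) = Add(-97, Mul(-45, R)) (Function('P')(M, R) = Add(Mul(Mul(5, -9), R), -97) = Add(Mul(-45, R), -97) = Add(-97, Mul(-45, R)))
Mul(-1, Function('P')(Mul(B, Pow(101, -1)), S)) = Mul(-1, Add(-97, Mul(-45, Rational(-79, 2)))) = Mul(-1, Add(-97, Rational(3555, 2))) = Mul(-1, Rational(3361, 2)) = Rational(-3361, 2)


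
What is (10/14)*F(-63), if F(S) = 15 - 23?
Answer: -40/7 ≈ -5.7143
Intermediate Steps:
F(S) = -8
(10/14)*F(-63) = (10/14)*(-8) = (10*(1/14))*(-8) = (5/7)*(-8) = -40/7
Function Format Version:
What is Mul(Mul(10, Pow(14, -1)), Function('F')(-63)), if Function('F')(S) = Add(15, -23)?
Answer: Rational(-40, 7) ≈ -5.7143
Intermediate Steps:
Function('F')(S) = -8
Mul(Mul(10, Pow(14, -1)), Function('F')(-63)) = Mul(Mul(10, Pow(14, -1)), -8) = Mul(Mul(10, Rational(1, 14)), -8) = Mul(Rational(5, 7), -8) = Rational(-40, 7)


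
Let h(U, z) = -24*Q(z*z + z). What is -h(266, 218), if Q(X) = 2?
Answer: 48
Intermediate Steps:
h(U, z) = -48 (h(U, z) = -24*2 = -48)
-h(266, 218) = -1*(-48) = 48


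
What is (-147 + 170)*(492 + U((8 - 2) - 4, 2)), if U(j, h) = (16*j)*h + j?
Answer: 12834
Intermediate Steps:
U(j, h) = j + 16*h*j (U(j, h) = 16*h*j + j = j + 16*h*j)
(-147 + 170)*(492 + U((8 - 2) - 4, 2)) = (-147 + 170)*(492 + ((8 - 2) - 4)*(1 + 16*2)) = 23*(492 + (6 - 4)*(1 + 32)) = 23*(492 + 2*33) = 23*(492 + 66) = 23*558 = 12834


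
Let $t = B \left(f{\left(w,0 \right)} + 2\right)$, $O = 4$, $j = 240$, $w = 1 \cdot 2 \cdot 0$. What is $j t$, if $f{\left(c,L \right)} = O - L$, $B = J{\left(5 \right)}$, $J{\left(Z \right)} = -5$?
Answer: $-7200$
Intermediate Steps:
$w = 0$ ($w = 2 \cdot 0 = 0$)
$B = -5$
$f{\left(c,L \right)} = 4 - L$
$t = -30$ ($t = - 5 \left(\left(4 - 0\right) + 2\right) = - 5 \left(\left(4 + 0\right) + 2\right) = - 5 \left(4 + 2\right) = \left(-5\right) 6 = -30$)
$j t = 240 \left(-30\right) = -7200$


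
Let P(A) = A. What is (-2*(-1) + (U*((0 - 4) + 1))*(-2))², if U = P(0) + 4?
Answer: 676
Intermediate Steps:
U = 4 (U = 0 + 4 = 4)
(-2*(-1) + (U*((0 - 4) + 1))*(-2))² = (-2*(-1) + (4*((0 - 4) + 1))*(-2))² = (2 + (4*(-4 + 1))*(-2))² = (2 + (4*(-3))*(-2))² = (2 - 12*(-2))² = (2 + 24)² = 26² = 676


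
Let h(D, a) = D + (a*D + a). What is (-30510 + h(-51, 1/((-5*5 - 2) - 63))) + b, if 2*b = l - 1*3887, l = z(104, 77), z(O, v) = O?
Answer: -584135/18 ≈ -32452.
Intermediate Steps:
l = 104
b = -3783/2 (b = (104 - 1*3887)/2 = (104 - 3887)/2 = (1/2)*(-3783) = -3783/2 ≈ -1891.5)
h(D, a) = D + a + D*a (h(D, a) = D + (D*a + a) = D + (a + D*a) = D + a + D*a)
(-30510 + h(-51, 1/((-5*5 - 2) - 63))) + b = (-30510 + (-51 + 1/((-5*5 - 2) - 63) - 51/((-5*5 - 2) - 63))) - 3783/2 = (-30510 + (-51 + 1/((-25 - 2) - 63) - 51/((-25 - 2) - 63))) - 3783/2 = (-30510 + (-51 + 1/(-27 - 63) - 51/(-27 - 63))) - 3783/2 = (-30510 + (-51 + 1/(-90) - 51/(-90))) - 3783/2 = (-30510 + (-51 - 1/90 - 51*(-1/90))) - 3783/2 = (-30510 + (-51 - 1/90 + 17/30)) - 3783/2 = (-30510 - 454/9) - 3783/2 = -275044/9 - 3783/2 = -584135/18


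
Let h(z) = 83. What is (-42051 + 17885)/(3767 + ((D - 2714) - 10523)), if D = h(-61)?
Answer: 24166/9387 ≈ 2.5744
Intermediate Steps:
D = 83
(-42051 + 17885)/(3767 + ((D - 2714) - 10523)) = (-42051 + 17885)/(3767 + ((83 - 2714) - 10523)) = -24166/(3767 + (-2631 - 10523)) = -24166/(3767 - 13154) = -24166/(-9387) = -24166*(-1/9387) = 24166/9387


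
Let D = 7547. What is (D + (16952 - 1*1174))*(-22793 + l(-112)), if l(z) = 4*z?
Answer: -542096325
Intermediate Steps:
(D + (16952 - 1*1174))*(-22793 + l(-112)) = (7547 + (16952 - 1*1174))*(-22793 + 4*(-112)) = (7547 + (16952 - 1174))*(-22793 - 448) = (7547 + 15778)*(-23241) = 23325*(-23241) = -542096325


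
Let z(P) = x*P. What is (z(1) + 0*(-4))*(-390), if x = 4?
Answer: -1560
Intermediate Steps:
z(P) = 4*P
(z(1) + 0*(-4))*(-390) = (4*1 + 0*(-4))*(-390) = (4 + 0)*(-390) = 4*(-390) = -1560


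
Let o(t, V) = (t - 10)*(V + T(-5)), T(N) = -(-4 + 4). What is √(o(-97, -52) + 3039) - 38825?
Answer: -38825 + √8603 ≈ -38732.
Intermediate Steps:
T(N) = 0 (T(N) = -1*0 = 0)
o(t, V) = V*(-10 + t) (o(t, V) = (t - 10)*(V + 0) = (-10 + t)*V = V*(-10 + t))
√(o(-97, -52) + 3039) - 38825 = √(-52*(-10 - 97) + 3039) - 38825 = √(-52*(-107) + 3039) - 38825 = √(5564 + 3039) - 38825 = √8603 - 38825 = -38825 + √8603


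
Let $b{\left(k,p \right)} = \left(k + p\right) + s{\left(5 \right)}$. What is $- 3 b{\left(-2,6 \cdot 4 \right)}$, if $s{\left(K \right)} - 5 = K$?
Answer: $-96$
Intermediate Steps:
$s{\left(K \right)} = 5 + K$
$b{\left(k,p \right)} = 10 + k + p$ ($b{\left(k,p \right)} = \left(k + p\right) + \left(5 + 5\right) = \left(k + p\right) + 10 = 10 + k + p$)
$- 3 b{\left(-2,6 \cdot 4 \right)} = - 3 \left(10 - 2 + 6 \cdot 4\right) = - 3 \left(10 - 2 + 24\right) = \left(-3\right) 32 = -96$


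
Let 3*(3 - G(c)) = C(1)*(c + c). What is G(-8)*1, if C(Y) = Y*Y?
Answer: 25/3 ≈ 8.3333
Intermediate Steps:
C(Y) = Y**2
G(c) = 3 - 2*c/3 (G(c) = 3 - 1**2*(c + c)/3 = 3 - 2*c/3)
G(-8)*1 = (3 - 2/3*(-8))*1 = (3 + 16/3)*1 = (25/3)*1 = 25/3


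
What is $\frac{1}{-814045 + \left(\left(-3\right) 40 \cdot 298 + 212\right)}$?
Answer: $- \frac{1}{849593} \approx -1.177 \cdot 10^{-6}$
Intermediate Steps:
$\frac{1}{-814045 + \left(\left(-3\right) 40 \cdot 298 + 212\right)} = \frac{1}{-814045 + \left(\left(-120\right) 298 + 212\right)} = \frac{1}{-814045 + \left(-35760 + 212\right)} = \frac{1}{-814045 - 35548} = \frac{1}{-849593} = - \frac{1}{849593}$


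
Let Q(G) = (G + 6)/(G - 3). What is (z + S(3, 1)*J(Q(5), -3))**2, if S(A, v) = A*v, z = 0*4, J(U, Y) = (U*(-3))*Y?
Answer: 88209/4 ≈ 22052.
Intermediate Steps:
Q(G) = (6 + G)/(-3 + G)
J(U, Y) = -3*U*Y (J(U, Y) = (-3*U)*Y = -3*U*Y)
z = 0
(z + S(3, 1)*J(Q(5), -3))**2 = (0 + (3*1)*(-3*(6 + 5)/(-3 + 5)*(-3)))**2 = (0 + 3*(-3*11/2*(-3)))**2 = (0 + 3*(99/2))**2 = (0 + 297/2)**2 = (297/2)**2 = 88209/4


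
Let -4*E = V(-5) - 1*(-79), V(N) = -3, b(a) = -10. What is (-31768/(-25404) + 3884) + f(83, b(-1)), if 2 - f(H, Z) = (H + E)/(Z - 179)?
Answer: 1555474952/400113 ≈ 3887.6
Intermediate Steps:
E = -19 (E = -(-3 - 1*(-79))/4 = -(-3 + 79)/4 = -¼*76 = -19)
f(H, Z) = 2 - (-19 + H)/(-179 + Z) (f(H, Z) = 2 - (H - 19)/(Z - 179) = 2 - (-19 + H)/(-179 + Z))
(-31768/(-25404) + 3884) + f(83, b(-1)) = (-31768/(-25404) + 3884) + (-339 - 1*83 + 2*(-10))/(-179 - 10) = (-31768*(-1/25404) + 3884) + (-339 - 83 - 20)/(-189) = (7942/6351 + 3884) - 1/189*(-442) = 24675226/6351 + 442/189 = 1555474952/400113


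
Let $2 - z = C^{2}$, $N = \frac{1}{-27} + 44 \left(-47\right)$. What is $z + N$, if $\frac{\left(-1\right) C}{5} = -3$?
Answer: $- \frac{61858}{27} \approx -2291.0$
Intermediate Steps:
$C = 15$ ($C = \left(-5\right) \left(-3\right) = 15$)
$N = - \frac{55837}{27}$ ($N = - \frac{1}{27} - 2068 = - \frac{55837}{27} \approx -2068.0$)
$z = -223$ ($z = 2 - 15^{2} = 2 - 225 = -223$)
$z + N = -223 - \frac{55837}{27} = - \frac{61858}{27}$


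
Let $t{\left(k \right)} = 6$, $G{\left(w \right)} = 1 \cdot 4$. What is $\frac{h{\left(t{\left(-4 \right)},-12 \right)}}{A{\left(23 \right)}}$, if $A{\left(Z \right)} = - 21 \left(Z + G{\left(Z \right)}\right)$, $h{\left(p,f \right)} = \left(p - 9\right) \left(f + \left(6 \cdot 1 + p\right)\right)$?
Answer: $0$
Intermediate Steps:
$G{\left(w \right)} = 4$
$h{\left(p,f \right)} = \left(-9 + p\right) \left(6 + f + p\right)$ ($h{\left(p,f \right)} = \left(-9 + p\right) \left(f + \left(6 + p\right)\right) = \left(-9 + p\right) \left(6 + f + p\right)$)
$A{\left(Z \right)} = -84 - 21 Z$ ($A{\left(Z \right)} = - 21 \left(Z + 4\right) = - 21 \left(4 + Z\right) = -84 - 21 Z$)
$\frac{h{\left(t{\left(-4 \right)},-12 \right)}}{A{\left(23 \right)}} = \frac{-54 + 6^{2} - -108 - 18 - 72}{-84 - 483} = \frac{-54 + 36 + 108 - 18 - 72}{-84 - 483} = \frac{0}{-567} = 0 \left(- \frac{1}{567}\right) = 0$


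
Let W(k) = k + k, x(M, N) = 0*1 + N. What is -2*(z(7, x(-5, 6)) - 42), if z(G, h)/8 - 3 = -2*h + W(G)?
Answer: 4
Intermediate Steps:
x(M, N) = N (x(M, N) = 0 + N = N)
W(k) = 2*k
z(G, h) = 24 - 16*h + 16*G (z(G, h) = 24 + 8*(-2*h + 2*G) = 24 + (-16*h + 16*G) = 24 - 16*h + 16*G)
-2*(z(7, x(-5, 6)) - 42) = -2*((24 - 16*6 + 16*7) - 42) = -2*((24 - 96 + 112) - 42) = -2*(40 - 42) = -2*(-2) = 4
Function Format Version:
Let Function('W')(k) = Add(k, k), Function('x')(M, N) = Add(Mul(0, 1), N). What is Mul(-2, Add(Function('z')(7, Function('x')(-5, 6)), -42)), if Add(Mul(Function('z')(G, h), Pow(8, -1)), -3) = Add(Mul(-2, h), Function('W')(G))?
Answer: 4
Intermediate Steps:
Function('x')(M, N) = N (Function('x')(M, N) = Add(0, N) = N)
Function('W')(k) = Mul(2, k)
Function('z')(G, h) = Add(24, Mul(-16, h), Mul(16, G)) (Function('z')(G, h) = Add(24, Mul(8, Add(Mul(-2, h), Mul(2, G)))) = Add(24, Add(Mul(-16, h), Mul(16, G))) = Add(24, Mul(-16, h), Mul(16, G)))
Mul(-2, Add(Function('z')(7, Function('x')(-5, 6)), -42)) = Mul(-2, Add(Add(24, Mul(-16, 6), Mul(16, 7)), -42)) = Mul(-2, Add(Add(24, -96, 112), -42)) = Mul(-2, Add(40, -42)) = Mul(-2, -2) = 4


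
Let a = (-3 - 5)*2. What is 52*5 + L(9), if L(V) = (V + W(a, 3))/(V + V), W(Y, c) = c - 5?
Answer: 4687/18 ≈ 260.39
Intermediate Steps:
a = -16 (a = -8*2 = -16)
W(Y, c) = -5 + c
L(V) = (-2 + V)/(2*V) (L(V) = (V + (-5 + 3))/(V + V) = (V - 2)/((2*V)) = (-2 + V)*(1/(2*V)) = (-2 + V)/(2*V))
52*5 + L(9) = 52*5 + (½)*(-2 + 9)/9 = 260 + (½)*(⅑)*7 = 260 + 7/18 = 4687/18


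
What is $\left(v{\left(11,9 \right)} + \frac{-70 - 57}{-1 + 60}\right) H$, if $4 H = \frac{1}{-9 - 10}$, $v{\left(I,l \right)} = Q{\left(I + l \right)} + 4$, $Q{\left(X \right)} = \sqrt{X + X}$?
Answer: $- \frac{109}{4484} - \frac{\sqrt{10}}{38} \approx -0.10753$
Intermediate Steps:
$Q{\left(X \right)} = \sqrt{2} \sqrt{X}$ ($Q{\left(X \right)} = \sqrt{2 X} = \sqrt{2} \sqrt{X}$)
$v{\left(I,l \right)} = 4 + \sqrt{2} \sqrt{I + l}$ ($v{\left(I,l \right)} = \sqrt{2} \sqrt{I + l} + 4 = 4 + \sqrt{2} \sqrt{I + l}$)
$H = - \frac{1}{76}$ ($H = \frac{1}{4 \left(-9 - 10\right)} = \frac{1}{4 \left(-19\right)} = \frac{1}{4} \left(- \frac{1}{19}\right) = - \frac{1}{76} \approx -0.013158$)
$\left(v{\left(11,9 \right)} + \frac{-70 - 57}{-1 + 60}\right) H = \left(\left(4 + \sqrt{2 \cdot 11 + 2 \cdot 9}\right) + \frac{-70 - 57}{-1 + 60}\right) \left(- \frac{1}{76}\right) = \left(\left(4 + \sqrt{22 + 18}\right) - \frac{127}{59}\right) \left(- \frac{1}{76}\right) = \left(\left(4 + \sqrt{40}\right) - \frac{127}{59}\right) \left(- \frac{1}{76}\right) = \left(\left(4 + 2 \sqrt{10}\right) - \frac{127}{59}\right) \left(- \frac{1}{76}\right) = \left(\frac{109}{59} + 2 \sqrt{10}\right) \left(- \frac{1}{76}\right) = - \frac{109}{4484} - \frac{\sqrt{10}}{38}$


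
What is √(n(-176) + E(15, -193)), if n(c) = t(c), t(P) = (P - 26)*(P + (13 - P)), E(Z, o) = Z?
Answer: I*√2611 ≈ 51.098*I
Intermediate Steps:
t(P) = -338 + 13*P (t(P) = (-26 + P)*13 = -338 + 13*P)
n(c) = -338 + 13*c
√(n(-176) + E(15, -193)) = √((-338 + 13*(-176)) + 15) = √((-338 - 2288) + 15) = √(-2626 + 15) = √(-2611) = I*√2611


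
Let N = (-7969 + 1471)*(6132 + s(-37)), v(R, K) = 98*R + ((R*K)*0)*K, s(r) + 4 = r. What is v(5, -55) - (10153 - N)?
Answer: -39588981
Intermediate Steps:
s(r) = -4 + r
v(R, K) = 98*R (v(R, K) = 98*R + ((K*R)*0)*K = 98*R + 0*K = 98*R + 0 = 98*R)
N = -39579318 (N = (-7969 + 1471)*(6132 + (-4 - 37)) = -6498*(6132 - 41) = -6498*6091 = -39579318)
v(5, -55) - (10153 - N) = 98*5 - (10153 - 1*(-39579318)) = 490 - (10153 + 39579318) = 490 - 1*39589471 = 490 - 39589471 = -39588981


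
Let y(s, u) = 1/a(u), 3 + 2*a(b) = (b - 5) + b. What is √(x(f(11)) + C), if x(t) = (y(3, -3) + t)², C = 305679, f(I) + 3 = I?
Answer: 4*√936331/7 ≈ 552.94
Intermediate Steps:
a(b) = -4 + b (a(b) = -3/2 + ((b - 5) + b)/2 = -3/2 + ((-5 + b) + b)/2 = -3/2 + (-5 + 2*b)/2 = -3/2 + (-5/2 + b) = -4 + b)
f(I) = -3 + I
y(s, u) = 1/(-4 + u)
x(t) = (-⅐ + t)² (x(t) = (1/(-4 - 3) + t)² = (1/(-7) + t)² = (-⅐ + t)²)
√(x(f(11)) + C) = √((-1 + 7*(-3 + 11))²/49 + 305679) = √((-1 + 7*8)²/49 + 305679) = √((-1 + 56)²/49 + 305679) = √((1/49)*55² + 305679) = √((1/49)*3025 + 305679) = √(3025/49 + 305679) = √(14981296/49) = 4*√936331/7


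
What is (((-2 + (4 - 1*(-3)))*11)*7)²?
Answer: 148225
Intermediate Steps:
(((-2 + (4 - 1*(-3)))*11)*7)² = (((-2 + (4 + 3))*11)*7)² = (((-2 + 7)*11)*7)² = ((5*11)*7)² = (55*7)² = 385² = 148225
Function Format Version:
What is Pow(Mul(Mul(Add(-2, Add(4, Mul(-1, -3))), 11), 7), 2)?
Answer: 148225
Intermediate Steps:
Pow(Mul(Mul(Add(-2, Add(4, Mul(-1, -3))), 11), 7), 2) = Pow(Mul(Mul(Add(-2, Add(4, 3)), 11), 7), 2) = Pow(Mul(Mul(Add(-2, 7), 11), 7), 2) = Pow(Mul(Mul(5, 11), 7), 2) = Pow(Mul(55, 7), 2) = Pow(385, 2) = 148225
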